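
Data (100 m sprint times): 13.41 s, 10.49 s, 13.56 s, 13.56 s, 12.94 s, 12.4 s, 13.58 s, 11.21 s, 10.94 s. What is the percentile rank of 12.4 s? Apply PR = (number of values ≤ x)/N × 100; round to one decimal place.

44.4

N = 9.
Strictly below 12.4: 3. Equal to 12.4: 1.
PR = 4/9 × 100 = 44.4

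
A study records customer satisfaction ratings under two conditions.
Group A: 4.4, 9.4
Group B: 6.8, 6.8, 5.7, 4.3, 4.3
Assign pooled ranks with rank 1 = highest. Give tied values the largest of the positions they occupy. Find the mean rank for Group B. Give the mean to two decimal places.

Sorted (descending): 9.4, 6.8, 6.8, 5.7, 4.4, 4.3, 4.3
The 2 values of 6.8 occupy positions 2–3 → each gets rank 3.
The 2 values of 4.3 occupy positions 6–7 → each gets rank 7.
Group B values → pooled ranks: 6.8→3, 6.8→3, 5.7→4, 4.3→7, 4.3→7
Mean rank = (3 + 3 + 4 + 7 + 7) / 5 = 4.80

4.80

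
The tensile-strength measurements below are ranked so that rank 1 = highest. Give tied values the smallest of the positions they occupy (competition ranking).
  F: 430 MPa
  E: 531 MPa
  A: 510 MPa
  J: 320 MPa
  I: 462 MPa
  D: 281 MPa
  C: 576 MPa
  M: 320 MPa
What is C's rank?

1

Sorted (descending): 576, 531, 510, 462, 430, 320, 320, 281
The 2 values of 320 occupy positions 6–7 → each gets rank 6.
C has value 576 MPa → rank 1.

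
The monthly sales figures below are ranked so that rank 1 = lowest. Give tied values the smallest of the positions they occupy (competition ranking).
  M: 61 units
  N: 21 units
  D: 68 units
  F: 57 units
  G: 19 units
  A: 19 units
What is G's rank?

1

Sorted (ascending): 19, 19, 21, 57, 61, 68
The 2 values of 19 occupy positions 1–2 → each gets rank 1.
G has value 19 units → rank 1.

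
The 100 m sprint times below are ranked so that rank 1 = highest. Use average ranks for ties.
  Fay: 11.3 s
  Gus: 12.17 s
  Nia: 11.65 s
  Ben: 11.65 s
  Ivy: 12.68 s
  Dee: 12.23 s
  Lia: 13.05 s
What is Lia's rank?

Sorted (descending): 13.05, 12.68, 12.23, 12.17, 11.65, 11.65, 11.3
The 2 values of 11.65 occupy positions 5–6 → average rank (5+6)/2 = 5.5.
Lia has value 13.05 s → rank 1.

1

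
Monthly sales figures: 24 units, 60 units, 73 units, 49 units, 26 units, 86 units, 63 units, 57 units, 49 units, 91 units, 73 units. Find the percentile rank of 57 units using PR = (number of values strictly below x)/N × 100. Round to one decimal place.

N = 11.
Strictly below 57: 4. Equal to 57: 1.
PR = 4/11 × 100 = 36.4

36.4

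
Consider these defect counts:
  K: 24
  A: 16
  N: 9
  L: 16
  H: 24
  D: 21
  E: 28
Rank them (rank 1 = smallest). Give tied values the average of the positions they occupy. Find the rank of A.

Sorted (ascending): 9, 16, 16, 21, 24, 24, 28
The 2 values of 16 occupy positions 2–3 → average rank (2+3)/2 = 2.5.
The 2 values of 24 occupy positions 5–6 → average rank (5+6)/2 = 5.5.
A has value 16 → rank 2.5.

2.5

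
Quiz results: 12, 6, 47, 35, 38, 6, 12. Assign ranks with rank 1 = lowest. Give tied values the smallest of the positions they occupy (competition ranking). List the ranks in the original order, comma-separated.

Sorted (ascending): 6, 6, 12, 12, 35, 38, 47
The 2 values of 6 occupy positions 1–2 → each gets rank 1.
The 2 values of 12 occupy positions 3–4 → each gets rank 3.

3, 1, 7, 5, 6, 1, 3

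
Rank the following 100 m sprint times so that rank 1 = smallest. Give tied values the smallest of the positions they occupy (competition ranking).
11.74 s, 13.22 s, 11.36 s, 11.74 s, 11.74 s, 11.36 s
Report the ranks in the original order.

3, 6, 1, 3, 3, 1

Sorted (ascending): 11.36, 11.36, 11.74, 11.74, 11.74, 13.22
The 2 values of 11.36 occupy positions 1–2 → each gets rank 1.
The 3 values of 11.74 occupy positions 3–5 → each gets rank 3.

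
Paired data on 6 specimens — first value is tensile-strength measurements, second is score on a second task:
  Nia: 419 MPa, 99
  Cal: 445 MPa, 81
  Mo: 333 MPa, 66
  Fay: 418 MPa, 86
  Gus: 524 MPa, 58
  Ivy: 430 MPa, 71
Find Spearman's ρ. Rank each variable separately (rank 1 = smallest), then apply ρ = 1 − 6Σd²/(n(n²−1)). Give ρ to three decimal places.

-0.314

Ranks of variable 1: 3, 5, 1, 2, 6, 4
Ranks of variable 2: 6, 4, 2, 5, 1, 3
d = r₁ − r₂: -3, 1, -1, -3, 5, 1
d²: 9, 1, 1, 9, 25, 1; Σd² = 46
ρ = 1 − 6·46/(6·35) = 1 − 276/210 = -0.314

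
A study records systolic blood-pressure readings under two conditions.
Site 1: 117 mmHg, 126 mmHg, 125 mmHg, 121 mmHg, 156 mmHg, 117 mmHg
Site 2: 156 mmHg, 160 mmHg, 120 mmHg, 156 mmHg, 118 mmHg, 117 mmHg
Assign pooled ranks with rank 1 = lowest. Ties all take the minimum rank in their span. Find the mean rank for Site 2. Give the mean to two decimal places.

6.67

Sorted (ascending): 117, 117, 117, 118, 120, 121, 125, 126, 156, 156, 156, 160
The 3 values of 117 occupy positions 1–3 → each gets rank 1.
The 3 values of 156 occupy positions 9–11 → each gets rank 9.
Site 2 values → pooled ranks: 156→9, 160→12, 120→5, 156→9, 118→4, 117→1
Mean rank = (9 + 12 + 5 + 9 + 4 + 1) / 6 = 6.67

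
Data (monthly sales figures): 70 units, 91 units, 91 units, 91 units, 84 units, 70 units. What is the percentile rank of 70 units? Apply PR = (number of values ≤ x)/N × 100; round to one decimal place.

33.3

N = 6.
Strictly below 70: 0. Equal to 70: 2.
PR = 2/6 × 100 = 33.3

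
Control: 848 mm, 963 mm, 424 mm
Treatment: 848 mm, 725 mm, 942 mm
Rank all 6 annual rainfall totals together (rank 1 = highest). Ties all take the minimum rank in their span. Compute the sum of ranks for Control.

Sorted (descending): 963, 942, 848, 848, 725, 424
The 2 values of 848 occupy positions 3–4 → each gets rank 3.
Control values → pooled ranks: 848→3, 963→1, 424→6
Rank sum = 3 + 1 + 6 = 10

10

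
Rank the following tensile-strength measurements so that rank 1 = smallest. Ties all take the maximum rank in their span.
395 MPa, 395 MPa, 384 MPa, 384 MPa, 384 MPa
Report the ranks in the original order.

Sorted (ascending): 384, 384, 384, 395, 395
The 3 values of 384 occupy positions 1–3 → each gets rank 3.
The 2 values of 395 occupy positions 4–5 → each gets rank 5.

5, 5, 3, 3, 3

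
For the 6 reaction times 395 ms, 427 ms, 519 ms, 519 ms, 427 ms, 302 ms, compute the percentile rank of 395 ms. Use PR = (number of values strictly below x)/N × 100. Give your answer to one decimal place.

N = 6.
Strictly below 395: 1. Equal to 395: 1.
PR = 1/6 × 100 = 16.7

16.7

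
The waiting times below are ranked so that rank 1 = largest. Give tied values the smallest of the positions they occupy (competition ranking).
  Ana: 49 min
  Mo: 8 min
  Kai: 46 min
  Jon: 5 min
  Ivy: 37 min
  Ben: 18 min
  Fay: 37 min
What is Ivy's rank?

Sorted (descending): 49, 46, 37, 37, 18, 8, 5
The 2 values of 37 occupy positions 3–4 → each gets rank 3.
Ivy has value 37 min → rank 3.

3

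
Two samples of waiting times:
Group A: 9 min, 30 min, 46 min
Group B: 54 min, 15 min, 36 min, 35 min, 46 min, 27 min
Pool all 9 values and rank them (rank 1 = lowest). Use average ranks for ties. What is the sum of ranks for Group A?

12.5

Sorted (ascending): 9, 15, 27, 30, 35, 36, 46, 46, 54
The 2 values of 46 occupy positions 7–8 → average rank (7+8)/2 = 7.5.
Group A values → pooled ranks: 9→1, 30→4, 46→7.5
Rank sum = 1 + 4 + 7.5 = 12.5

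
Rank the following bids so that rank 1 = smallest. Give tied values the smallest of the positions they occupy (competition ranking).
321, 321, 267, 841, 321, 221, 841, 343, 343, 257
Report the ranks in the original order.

4, 4, 3, 9, 4, 1, 9, 7, 7, 2

Sorted (ascending): 221, 257, 267, 321, 321, 321, 343, 343, 841, 841
The 3 values of 321 occupy positions 4–6 → each gets rank 4.
The 2 values of 343 occupy positions 7–8 → each gets rank 7.
The 2 values of 841 occupy positions 9–10 → each gets rank 9.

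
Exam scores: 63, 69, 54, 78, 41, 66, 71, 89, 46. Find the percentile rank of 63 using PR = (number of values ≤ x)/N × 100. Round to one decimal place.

44.4

N = 9.
Strictly below 63: 3. Equal to 63: 1.
PR = 4/9 × 100 = 44.4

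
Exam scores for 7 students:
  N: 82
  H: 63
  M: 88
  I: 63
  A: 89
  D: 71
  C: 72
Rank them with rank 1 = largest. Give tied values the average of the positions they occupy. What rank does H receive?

6.5

Sorted (descending): 89, 88, 82, 72, 71, 63, 63
The 2 values of 63 occupy positions 6–7 → average rank (6+7)/2 = 6.5.
H has value 63 → rank 6.5.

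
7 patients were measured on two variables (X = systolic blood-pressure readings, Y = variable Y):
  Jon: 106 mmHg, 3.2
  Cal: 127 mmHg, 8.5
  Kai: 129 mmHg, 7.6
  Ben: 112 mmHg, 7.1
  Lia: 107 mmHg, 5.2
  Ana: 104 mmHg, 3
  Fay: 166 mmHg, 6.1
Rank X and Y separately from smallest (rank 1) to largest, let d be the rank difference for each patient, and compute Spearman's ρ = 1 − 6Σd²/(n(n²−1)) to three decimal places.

Ranks of variable 1: 2, 5, 6, 4, 3, 1, 7
Ranks of variable 2: 2, 7, 6, 5, 3, 1, 4
d = r₁ − r₂: 0, -2, 0, -1, 0, 0, 3
d²: 0, 4, 0, 1, 0, 0, 9; Σd² = 14
ρ = 1 − 6·14/(7·48) = 1 − 84/336 = 0.750

0.750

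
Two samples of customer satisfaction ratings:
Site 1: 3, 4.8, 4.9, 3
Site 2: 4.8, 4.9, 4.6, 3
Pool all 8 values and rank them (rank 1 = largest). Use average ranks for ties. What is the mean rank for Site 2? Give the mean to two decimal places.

Sorted (descending): 4.9, 4.9, 4.8, 4.8, 4.6, 3, 3, 3
The 2 values of 4.9 occupy positions 1–2 → average rank (1+2)/2 = 1.5.
The 2 values of 4.8 occupy positions 3–4 → average rank (3+4)/2 = 3.5.
The 3 values of 3 occupy positions 6–8 → average rank 7.
Site 2 values → pooled ranks: 4.8→3.5, 4.9→1.5, 4.6→5, 3→7
Mean rank = (3.5 + 1.5 + 5 + 7) / 4 = 4.25

4.25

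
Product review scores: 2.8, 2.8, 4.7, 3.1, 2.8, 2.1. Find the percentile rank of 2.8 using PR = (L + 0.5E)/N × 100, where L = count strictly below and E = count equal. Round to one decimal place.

N = 6.
Strictly below 2.8: 1. Equal to 2.8: 3.
PR = (1 + 0.5·3)/6 × 100 = 41.7

41.7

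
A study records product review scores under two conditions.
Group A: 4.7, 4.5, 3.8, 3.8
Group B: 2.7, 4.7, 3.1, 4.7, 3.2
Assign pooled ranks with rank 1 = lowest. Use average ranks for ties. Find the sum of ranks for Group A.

Sorted (ascending): 2.7, 3.1, 3.2, 3.8, 3.8, 4.5, 4.7, 4.7, 4.7
The 2 values of 3.8 occupy positions 4–5 → average rank (4+5)/2 = 4.5.
The 3 values of 4.7 occupy positions 7–9 → average rank 8.
Group A values → pooled ranks: 4.7→8, 4.5→6, 3.8→4.5, 3.8→4.5
Rank sum = 8 + 6 + 4.5 + 4.5 = 23

23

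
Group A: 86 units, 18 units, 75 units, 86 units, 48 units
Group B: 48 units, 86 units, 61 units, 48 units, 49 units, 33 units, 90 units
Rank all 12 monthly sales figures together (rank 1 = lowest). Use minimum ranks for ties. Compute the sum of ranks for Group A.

30

Sorted (ascending): 18, 33, 48, 48, 48, 49, 61, 75, 86, 86, 86, 90
The 3 values of 48 occupy positions 3–5 → each gets rank 3.
The 3 values of 86 occupy positions 9–11 → each gets rank 9.
Group A values → pooled ranks: 86→9, 18→1, 75→8, 86→9, 48→3
Rank sum = 9 + 1 + 8 + 9 + 3 = 30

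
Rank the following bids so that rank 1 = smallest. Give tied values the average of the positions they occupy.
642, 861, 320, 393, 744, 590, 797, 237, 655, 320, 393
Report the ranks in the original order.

Sorted (ascending): 237, 320, 320, 393, 393, 590, 642, 655, 744, 797, 861
The 2 values of 320 occupy positions 2–3 → average rank (2+3)/2 = 2.5.
The 2 values of 393 occupy positions 4–5 → average rank (4+5)/2 = 4.5.

7, 11, 2.5, 4.5, 9, 6, 10, 1, 8, 2.5, 4.5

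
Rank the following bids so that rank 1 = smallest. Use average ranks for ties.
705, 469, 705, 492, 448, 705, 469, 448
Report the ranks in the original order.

Sorted (ascending): 448, 448, 469, 469, 492, 705, 705, 705
The 2 values of 448 occupy positions 1–2 → average rank (1+2)/2 = 1.5.
The 2 values of 469 occupy positions 3–4 → average rank (3+4)/2 = 3.5.
The 3 values of 705 occupy positions 6–8 → average rank 7.

7, 3.5, 7, 5, 1.5, 7, 3.5, 1.5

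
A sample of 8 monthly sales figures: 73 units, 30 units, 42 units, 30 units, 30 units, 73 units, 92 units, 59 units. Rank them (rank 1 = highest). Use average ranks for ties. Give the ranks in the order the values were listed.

2.5, 7, 5, 7, 7, 2.5, 1, 4

Sorted (descending): 92, 73, 73, 59, 42, 30, 30, 30
The 2 values of 73 occupy positions 2–3 → average rank (2+3)/2 = 2.5.
The 3 values of 30 occupy positions 6–8 → average rank 7.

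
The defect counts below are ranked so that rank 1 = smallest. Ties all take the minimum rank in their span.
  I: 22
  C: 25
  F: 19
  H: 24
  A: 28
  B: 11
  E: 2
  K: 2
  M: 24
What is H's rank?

Sorted (ascending): 2, 2, 11, 19, 22, 24, 24, 25, 28
The 2 values of 2 occupy positions 1–2 → each gets rank 1.
The 2 values of 24 occupy positions 6–7 → each gets rank 6.
H has value 24 → rank 6.

6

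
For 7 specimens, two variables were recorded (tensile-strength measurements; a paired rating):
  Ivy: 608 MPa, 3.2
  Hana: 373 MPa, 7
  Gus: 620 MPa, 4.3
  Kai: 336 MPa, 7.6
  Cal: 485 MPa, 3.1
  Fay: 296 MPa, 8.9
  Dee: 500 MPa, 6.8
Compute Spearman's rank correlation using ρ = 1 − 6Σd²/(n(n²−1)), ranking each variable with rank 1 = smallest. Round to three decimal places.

Ranks of variable 1: 6, 3, 7, 2, 4, 1, 5
Ranks of variable 2: 2, 5, 3, 6, 1, 7, 4
d = r₁ − r₂: 4, -2, 4, -4, 3, -6, 1
d²: 16, 4, 16, 16, 9, 36, 1; Σd² = 98
ρ = 1 − 6·98/(7·48) = 1 − 588/336 = -0.750

-0.750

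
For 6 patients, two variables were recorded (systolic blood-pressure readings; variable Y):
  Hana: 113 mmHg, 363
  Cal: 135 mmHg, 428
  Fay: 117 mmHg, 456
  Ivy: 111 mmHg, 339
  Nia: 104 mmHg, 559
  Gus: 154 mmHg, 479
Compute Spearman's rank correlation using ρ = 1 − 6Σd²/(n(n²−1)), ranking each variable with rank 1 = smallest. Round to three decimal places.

Ranks of variable 1: 3, 5, 4, 2, 1, 6
Ranks of variable 2: 2, 3, 4, 1, 6, 5
d = r₁ − r₂: 1, 2, 0, 1, -5, 1
d²: 1, 4, 0, 1, 25, 1; Σd² = 32
ρ = 1 − 6·32/(6·35) = 1 − 192/210 = 0.086

0.086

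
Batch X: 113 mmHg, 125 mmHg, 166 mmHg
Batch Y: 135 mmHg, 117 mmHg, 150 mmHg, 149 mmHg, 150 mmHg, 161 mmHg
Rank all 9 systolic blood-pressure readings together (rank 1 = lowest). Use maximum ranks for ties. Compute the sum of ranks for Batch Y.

Sorted (ascending): 113, 117, 125, 135, 149, 150, 150, 161, 166
The 2 values of 150 occupy positions 6–7 → each gets rank 7.
Batch Y values → pooled ranks: 135→4, 117→2, 150→7, 149→5, 150→7, 161→8
Rank sum = 4 + 2 + 7 + 5 + 7 + 8 = 33

33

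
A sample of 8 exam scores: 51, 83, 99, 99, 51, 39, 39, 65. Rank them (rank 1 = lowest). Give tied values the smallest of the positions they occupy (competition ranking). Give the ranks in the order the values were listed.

Sorted (ascending): 39, 39, 51, 51, 65, 83, 99, 99
The 2 values of 39 occupy positions 1–2 → each gets rank 1.
The 2 values of 51 occupy positions 3–4 → each gets rank 3.
The 2 values of 99 occupy positions 7–8 → each gets rank 7.

3, 6, 7, 7, 3, 1, 1, 5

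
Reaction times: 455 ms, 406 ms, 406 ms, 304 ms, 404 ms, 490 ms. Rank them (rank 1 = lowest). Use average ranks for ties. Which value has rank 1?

304

Sorted (ascending): 304, 404, 406, 406, 455, 490
The 2 values of 406 occupy positions 3–4 → average rank (3+4)/2 = 3.5.
Rank 1 → value 304.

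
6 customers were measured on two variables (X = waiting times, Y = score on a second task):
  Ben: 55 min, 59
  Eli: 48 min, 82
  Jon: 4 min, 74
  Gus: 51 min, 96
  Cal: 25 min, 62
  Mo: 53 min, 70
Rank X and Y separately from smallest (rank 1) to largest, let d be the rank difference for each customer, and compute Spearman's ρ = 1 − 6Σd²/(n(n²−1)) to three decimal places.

-0.314

Ranks of variable 1: 6, 3, 1, 4, 2, 5
Ranks of variable 2: 1, 5, 4, 6, 2, 3
d = r₁ − r₂: 5, -2, -3, -2, 0, 2
d²: 25, 4, 9, 4, 0, 4; Σd² = 46
ρ = 1 − 6·46/(6·35) = 1 − 276/210 = -0.314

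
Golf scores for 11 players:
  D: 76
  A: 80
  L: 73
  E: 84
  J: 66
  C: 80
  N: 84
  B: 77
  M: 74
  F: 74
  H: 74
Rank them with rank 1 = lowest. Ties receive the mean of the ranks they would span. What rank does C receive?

Sorted (ascending): 66, 73, 74, 74, 74, 76, 77, 80, 80, 84, 84
The 3 values of 74 occupy positions 3–5 → average rank 4.
The 2 values of 80 occupy positions 8–9 → average rank (8+9)/2 = 8.5.
The 2 values of 84 occupy positions 10–11 → average rank (10+11)/2 = 10.5.
C has value 80 → rank 8.5.

8.5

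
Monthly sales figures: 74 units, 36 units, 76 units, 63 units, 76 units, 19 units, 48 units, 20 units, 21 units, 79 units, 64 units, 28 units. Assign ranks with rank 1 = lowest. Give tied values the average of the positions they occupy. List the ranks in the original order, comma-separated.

9, 5, 10.5, 7, 10.5, 1, 6, 2, 3, 12, 8, 4

Sorted (ascending): 19, 20, 21, 28, 36, 48, 63, 64, 74, 76, 76, 79
The 2 values of 76 occupy positions 10–11 → average rank (10+11)/2 = 10.5.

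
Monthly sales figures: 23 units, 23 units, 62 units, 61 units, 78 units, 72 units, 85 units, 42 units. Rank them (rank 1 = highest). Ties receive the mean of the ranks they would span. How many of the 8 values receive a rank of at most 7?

Sorted (descending): 85, 78, 72, 62, 61, 42, 23, 23
The 2 values of 23 occupy positions 7–8 → average rank (7+8)/2 = 7.5.
Ranks ≤ 7: {1, 2, 3, 4, 5, 6} → 6 values.

6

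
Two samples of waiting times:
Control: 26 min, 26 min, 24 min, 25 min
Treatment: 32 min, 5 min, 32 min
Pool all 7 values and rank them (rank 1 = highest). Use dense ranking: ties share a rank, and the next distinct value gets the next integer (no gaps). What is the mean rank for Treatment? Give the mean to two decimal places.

Sorted (descending): 32, 32, 26, 26, 25, 24, 5
The 2 values of 32 share dense rank 1.
The 2 values of 26 share dense rank 2.
Remaining distinct values take the next consecutive integers.
Treatment values → pooled ranks: 32→1, 5→5, 32→1
Mean rank = (1 + 5 + 1) / 3 = 2.33

2.33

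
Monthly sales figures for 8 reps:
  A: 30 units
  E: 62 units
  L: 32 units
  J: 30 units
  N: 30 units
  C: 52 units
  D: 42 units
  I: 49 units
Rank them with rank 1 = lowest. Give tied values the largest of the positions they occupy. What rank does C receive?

7

Sorted (ascending): 30, 30, 30, 32, 42, 49, 52, 62
The 3 values of 30 occupy positions 1–3 → each gets rank 3.
C has value 52 units → rank 7.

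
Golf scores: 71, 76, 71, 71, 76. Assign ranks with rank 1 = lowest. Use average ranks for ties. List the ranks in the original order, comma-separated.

Sorted (ascending): 71, 71, 71, 76, 76
The 3 values of 71 occupy positions 1–3 → average rank 2.
The 2 values of 76 occupy positions 4–5 → average rank (4+5)/2 = 4.5.

2, 4.5, 2, 2, 4.5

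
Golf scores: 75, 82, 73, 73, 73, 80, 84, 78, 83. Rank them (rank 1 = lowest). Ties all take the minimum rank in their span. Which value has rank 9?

84

Sorted (ascending): 73, 73, 73, 75, 78, 80, 82, 83, 84
The 3 values of 73 occupy positions 1–3 → each gets rank 1.
Rank 9 → value 84.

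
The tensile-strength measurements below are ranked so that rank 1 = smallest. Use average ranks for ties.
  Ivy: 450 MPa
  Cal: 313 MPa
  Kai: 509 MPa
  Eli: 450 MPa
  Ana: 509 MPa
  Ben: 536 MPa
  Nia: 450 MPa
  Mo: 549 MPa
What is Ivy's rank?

Sorted (ascending): 313, 450, 450, 450, 509, 509, 536, 549
The 3 values of 450 occupy positions 2–4 → average rank 3.
The 2 values of 509 occupy positions 5–6 → average rank (5+6)/2 = 5.5.
Ivy has value 450 MPa → rank 3.

3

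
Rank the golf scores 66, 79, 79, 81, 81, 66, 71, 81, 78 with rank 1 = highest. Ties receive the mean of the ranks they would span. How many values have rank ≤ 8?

7

Sorted (descending): 81, 81, 81, 79, 79, 78, 71, 66, 66
The 3 values of 81 occupy positions 1–3 → average rank 2.
The 2 values of 79 occupy positions 4–5 → average rank (4+5)/2 = 4.5.
The 2 values of 66 occupy positions 8–9 → average rank (8+9)/2 = 8.5.
Ranks ≤ 8: {2, 2, 2, 4.5, 4.5, 6, 7} → 7 values.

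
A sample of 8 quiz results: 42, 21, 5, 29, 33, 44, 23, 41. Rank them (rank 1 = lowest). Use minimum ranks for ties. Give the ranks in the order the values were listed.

7, 2, 1, 4, 5, 8, 3, 6

Sorted (ascending): 5, 21, 23, 29, 33, 41, 42, 44
No ties — each value takes its position as its rank.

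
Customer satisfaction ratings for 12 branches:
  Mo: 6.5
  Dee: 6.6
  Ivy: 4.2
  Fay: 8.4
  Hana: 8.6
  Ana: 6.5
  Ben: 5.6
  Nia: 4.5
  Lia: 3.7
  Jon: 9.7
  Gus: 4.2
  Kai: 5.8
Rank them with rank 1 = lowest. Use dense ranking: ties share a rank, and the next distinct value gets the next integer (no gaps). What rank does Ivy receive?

2

Sorted (ascending): 3.7, 4.2, 4.2, 4.5, 5.6, 5.8, 6.5, 6.5, 6.6, 8.4, 8.6, 9.7
The 2 values of 4.2 share dense rank 2.
The 2 values of 6.5 share dense rank 6.
Remaining distinct values take the next consecutive integers.
Ivy has value 4.2 → rank 2.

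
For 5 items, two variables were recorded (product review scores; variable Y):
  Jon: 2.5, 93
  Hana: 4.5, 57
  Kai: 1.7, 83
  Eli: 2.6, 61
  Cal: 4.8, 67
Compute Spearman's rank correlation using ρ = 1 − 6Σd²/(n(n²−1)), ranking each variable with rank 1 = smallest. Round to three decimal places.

-0.600

Ranks of variable 1: 2, 4, 1, 3, 5
Ranks of variable 2: 5, 1, 4, 2, 3
d = r₁ − r₂: -3, 3, -3, 1, 2
d²: 9, 9, 9, 1, 4; Σd² = 32
ρ = 1 − 6·32/(5·24) = 1 − 192/120 = -0.600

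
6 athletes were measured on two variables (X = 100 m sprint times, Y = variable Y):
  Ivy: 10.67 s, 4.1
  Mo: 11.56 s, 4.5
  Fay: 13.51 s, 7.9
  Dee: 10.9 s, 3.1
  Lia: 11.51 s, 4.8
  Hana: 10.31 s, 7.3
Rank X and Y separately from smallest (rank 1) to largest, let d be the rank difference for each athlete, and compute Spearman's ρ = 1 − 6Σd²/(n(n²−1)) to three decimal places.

Ranks of variable 1: 2, 5, 6, 3, 4, 1
Ranks of variable 2: 2, 3, 6, 1, 4, 5
d = r₁ − r₂: 0, 2, 0, 2, 0, -4
d²: 0, 4, 0, 4, 0, 16; Σd² = 24
ρ = 1 − 6·24/(6·35) = 1 − 144/210 = 0.314

0.314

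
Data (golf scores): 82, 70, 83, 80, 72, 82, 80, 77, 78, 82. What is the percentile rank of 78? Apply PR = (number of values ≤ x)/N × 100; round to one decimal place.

40.0

N = 10.
Strictly below 78: 3. Equal to 78: 1.
PR = 4/10 × 100 = 40.0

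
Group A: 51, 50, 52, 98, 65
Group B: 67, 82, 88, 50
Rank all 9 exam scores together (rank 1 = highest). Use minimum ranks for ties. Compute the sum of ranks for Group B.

Sorted (descending): 98, 88, 82, 67, 65, 52, 51, 50, 50
The 2 values of 50 occupy positions 8–9 → each gets rank 8.
Group B values → pooled ranks: 67→4, 82→3, 88→2, 50→8
Rank sum = 4 + 3 + 2 + 8 = 17

17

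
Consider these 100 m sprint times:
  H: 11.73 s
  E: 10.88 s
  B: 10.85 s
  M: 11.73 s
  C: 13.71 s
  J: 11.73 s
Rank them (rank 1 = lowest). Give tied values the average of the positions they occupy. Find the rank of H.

4

Sorted (ascending): 10.85, 10.88, 11.73, 11.73, 11.73, 13.71
The 3 values of 11.73 occupy positions 3–5 → average rank 4.
H has value 11.73 s → rank 4.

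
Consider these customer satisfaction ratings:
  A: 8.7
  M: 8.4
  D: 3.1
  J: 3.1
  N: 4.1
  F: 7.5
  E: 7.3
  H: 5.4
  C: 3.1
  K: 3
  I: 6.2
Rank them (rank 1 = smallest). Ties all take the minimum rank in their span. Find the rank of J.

2

Sorted (ascending): 3, 3.1, 3.1, 3.1, 4.1, 5.4, 6.2, 7.3, 7.5, 8.4, 8.7
The 3 values of 3.1 occupy positions 2–4 → each gets rank 2.
J has value 3.1 → rank 2.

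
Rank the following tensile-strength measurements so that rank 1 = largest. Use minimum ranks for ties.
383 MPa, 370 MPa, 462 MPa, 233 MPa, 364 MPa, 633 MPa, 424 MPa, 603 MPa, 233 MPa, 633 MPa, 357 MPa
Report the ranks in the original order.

6, 7, 4, 10, 8, 1, 5, 3, 10, 1, 9

Sorted (descending): 633, 633, 603, 462, 424, 383, 370, 364, 357, 233, 233
The 2 values of 633 occupy positions 1–2 → each gets rank 1.
The 2 values of 233 occupy positions 10–11 → each gets rank 10.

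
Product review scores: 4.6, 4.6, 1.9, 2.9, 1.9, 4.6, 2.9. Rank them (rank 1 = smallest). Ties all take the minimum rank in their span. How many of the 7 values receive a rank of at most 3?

Sorted (ascending): 1.9, 1.9, 2.9, 2.9, 4.6, 4.6, 4.6
The 2 values of 1.9 occupy positions 1–2 → each gets rank 1.
The 2 values of 2.9 occupy positions 3–4 → each gets rank 3.
The 3 values of 4.6 occupy positions 5–7 → each gets rank 5.
Ranks ≤ 3: {1, 1, 3, 3} → 4 values.

4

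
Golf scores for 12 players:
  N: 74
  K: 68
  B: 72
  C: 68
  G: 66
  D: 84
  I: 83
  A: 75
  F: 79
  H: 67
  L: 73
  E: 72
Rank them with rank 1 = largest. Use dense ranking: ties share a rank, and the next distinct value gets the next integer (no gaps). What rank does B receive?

Sorted (descending): 84, 83, 79, 75, 74, 73, 72, 72, 68, 68, 67, 66
The 2 values of 72 share dense rank 7.
The 2 values of 68 share dense rank 8.
Remaining distinct values take the next consecutive integers.
B has value 72 → rank 7.

7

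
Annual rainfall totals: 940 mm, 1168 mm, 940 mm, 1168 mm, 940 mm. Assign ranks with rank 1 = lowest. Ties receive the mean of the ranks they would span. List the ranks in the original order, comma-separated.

2, 4.5, 2, 4.5, 2

Sorted (ascending): 940, 940, 940, 1168, 1168
The 3 values of 940 occupy positions 1–3 → average rank 2.
The 2 values of 1168 occupy positions 4–5 → average rank (4+5)/2 = 4.5.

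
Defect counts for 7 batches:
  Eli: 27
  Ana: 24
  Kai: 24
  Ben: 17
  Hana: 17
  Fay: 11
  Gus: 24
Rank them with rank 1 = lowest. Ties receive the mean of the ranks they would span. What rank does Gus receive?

Sorted (ascending): 11, 17, 17, 24, 24, 24, 27
The 2 values of 17 occupy positions 2–3 → average rank (2+3)/2 = 2.5.
The 3 values of 24 occupy positions 4–6 → average rank 5.
Gus has value 24 → rank 5.

5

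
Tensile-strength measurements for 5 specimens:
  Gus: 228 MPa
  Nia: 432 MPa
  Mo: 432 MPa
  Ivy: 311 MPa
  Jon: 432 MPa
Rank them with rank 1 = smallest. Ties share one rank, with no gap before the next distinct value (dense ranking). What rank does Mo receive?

3

Sorted (ascending): 228, 311, 432, 432, 432
The 3 values of 432 share dense rank 3.
Remaining distinct values take the next consecutive integers.
Mo has value 432 MPa → rank 3.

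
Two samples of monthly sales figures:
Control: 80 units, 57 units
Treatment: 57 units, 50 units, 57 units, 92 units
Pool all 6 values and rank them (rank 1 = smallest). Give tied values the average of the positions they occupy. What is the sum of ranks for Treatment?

Sorted (ascending): 50, 57, 57, 57, 80, 92
The 3 values of 57 occupy positions 2–4 → average rank 3.
Treatment values → pooled ranks: 57→3, 50→1, 57→3, 92→6
Rank sum = 3 + 1 + 3 + 6 = 13

13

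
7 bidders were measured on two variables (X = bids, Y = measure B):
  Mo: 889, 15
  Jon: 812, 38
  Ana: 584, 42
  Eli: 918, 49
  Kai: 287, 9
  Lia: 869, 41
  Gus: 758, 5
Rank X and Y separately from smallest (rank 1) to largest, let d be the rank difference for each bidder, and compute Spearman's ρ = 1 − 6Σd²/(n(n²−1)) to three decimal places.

0.464

Ranks of variable 1: 6, 4, 2, 7, 1, 5, 3
Ranks of variable 2: 3, 4, 6, 7, 2, 5, 1
d = r₁ − r₂: 3, 0, -4, 0, -1, 0, 2
d²: 9, 0, 16, 0, 1, 0, 4; Σd² = 30
ρ = 1 − 6·30/(7·48) = 1 − 180/336 = 0.464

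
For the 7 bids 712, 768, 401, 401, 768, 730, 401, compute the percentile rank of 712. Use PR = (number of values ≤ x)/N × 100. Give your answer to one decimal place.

N = 7.
Strictly below 712: 3. Equal to 712: 1.
PR = 4/7 × 100 = 57.1

57.1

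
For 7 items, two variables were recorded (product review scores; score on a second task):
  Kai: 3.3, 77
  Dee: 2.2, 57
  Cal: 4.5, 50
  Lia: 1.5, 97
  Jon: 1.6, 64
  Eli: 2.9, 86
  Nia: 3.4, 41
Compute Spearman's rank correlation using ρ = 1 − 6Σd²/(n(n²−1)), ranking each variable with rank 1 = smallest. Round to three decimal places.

-0.679

Ranks of variable 1: 5, 3, 7, 1, 2, 4, 6
Ranks of variable 2: 5, 3, 2, 7, 4, 6, 1
d = r₁ − r₂: 0, 0, 5, -6, -2, -2, 5
d²: 0, 0, 25, 36, 4, 4, 25; Σd² = 94
ρ = 1 − 6·94/(7·48) = 1 − 564/336 = -0.679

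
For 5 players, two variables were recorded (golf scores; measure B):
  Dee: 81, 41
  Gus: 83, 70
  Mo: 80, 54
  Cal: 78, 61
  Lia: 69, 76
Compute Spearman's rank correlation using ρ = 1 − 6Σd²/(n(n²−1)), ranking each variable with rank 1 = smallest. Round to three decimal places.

Ranks of variable 1: 4, 5, 3, 2, 1
Ranks of variable 2: 1, 4, 2, 3, 5
d = r₁ − r₂: 3, 1, 1, -1, -4
d²: 9, 1, 1, 1, 16; Σd² = 28
ρ = 1 − 6·28/(5·24) = 1 − 168/120 = -0.400

-0.400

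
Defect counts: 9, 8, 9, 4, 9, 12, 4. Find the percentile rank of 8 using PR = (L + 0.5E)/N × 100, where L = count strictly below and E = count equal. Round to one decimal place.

35.7

N = 7.
Strictly below 8: 2. Equal to 8: 1.
PR = (2 + 0.5·1)/7 × 100 = 35.7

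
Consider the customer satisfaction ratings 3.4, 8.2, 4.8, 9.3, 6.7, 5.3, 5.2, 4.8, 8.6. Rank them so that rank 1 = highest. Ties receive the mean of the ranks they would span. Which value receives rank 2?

8.6

Sorted (descending): 9.3, 8.6, 8.2, 6.7, 5.3, 5.2, 4.8, 4.8, 3.4
The 2 values of 4.8 occupy positions 7–8 → average rank (7+8)/2 = 7.5.
Rank 2 → value 8.6.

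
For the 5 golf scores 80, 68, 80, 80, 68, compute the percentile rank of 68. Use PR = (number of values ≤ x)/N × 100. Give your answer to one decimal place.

40.0

N = 5.
Strictly below 68: 0. Equal to 68: 2.
PR = 2/5 × 100 = 40.0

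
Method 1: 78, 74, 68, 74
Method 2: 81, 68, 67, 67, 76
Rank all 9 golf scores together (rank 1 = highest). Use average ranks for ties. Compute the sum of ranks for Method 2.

Sorted (descending): 81, 78, 76, 74, 74, 68, 68, 67, 67
The 2 values of 74 occupy positions 4–5 → average rank (4+5)/2 = 4.5.
The 2 values of 68 occupy positions 6–7 → average rank (6+7)/2 = 6.5.
The 2 values of 67 occupy positions 8–9 → average rank (8+9)/2 = 8.5.
Method 2 values → pooled ranks: 81→1, 68→6.5, 67→8.5, 67→8.5, 76→3
Rank sum = 1 + 6.5 + 8.5 + 8.5 + 3 = 27.5

27.5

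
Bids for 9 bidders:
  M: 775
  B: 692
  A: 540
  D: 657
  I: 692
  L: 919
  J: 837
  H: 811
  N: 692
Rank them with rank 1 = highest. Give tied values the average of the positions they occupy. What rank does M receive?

4

Sorted (descending): 919, 837, 811, 775, 692, 692, 692, 657, 540
The 3 values of 692 occupy positions 5–7 → average rank 6.
M has value 775 → rank 4.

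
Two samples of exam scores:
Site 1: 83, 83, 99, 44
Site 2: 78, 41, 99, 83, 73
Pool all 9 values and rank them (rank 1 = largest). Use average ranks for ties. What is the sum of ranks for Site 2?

27.5

Sorted (descending): 99, 99, 83, 83, 83, 78, 73, 44, 41
The 2 values of 99 occupy positions 1–2 → average rank (1+2)/2 = 1.5.
The 3 values of 83 occupy positions 3–5 → average rank 4.
Site 2 values → pooled ranks: 78→6, 41→9, 99→1.5, 83→4, 73→7
Rank sum = 6 + 9 + 1.5 + 4 + 7 = 27.5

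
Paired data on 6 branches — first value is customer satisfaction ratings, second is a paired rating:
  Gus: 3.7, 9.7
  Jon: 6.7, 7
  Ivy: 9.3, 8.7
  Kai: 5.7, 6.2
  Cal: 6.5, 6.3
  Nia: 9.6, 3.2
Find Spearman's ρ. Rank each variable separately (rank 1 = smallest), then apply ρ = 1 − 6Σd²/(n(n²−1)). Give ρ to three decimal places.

Ranks of variable 1: 1, 4, 5, 2, 3, 6
Ranks of variable 2: 6, 4, 5, 2, 3, 1
d = r₁ − r₂: -5, 0, 0, 0, 0, 5
d²: 25, 0, 0, 0, 0, 25; Σd² = 50
ρ = 1 − 6·50/(6·35) = 1 − 300/210 = -0.429

-0.429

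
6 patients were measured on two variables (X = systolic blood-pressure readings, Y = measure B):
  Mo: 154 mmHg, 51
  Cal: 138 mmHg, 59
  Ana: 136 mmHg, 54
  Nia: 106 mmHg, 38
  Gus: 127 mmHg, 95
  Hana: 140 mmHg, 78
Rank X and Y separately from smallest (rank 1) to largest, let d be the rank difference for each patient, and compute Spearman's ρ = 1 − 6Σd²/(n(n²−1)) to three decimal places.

0.086

Ranks of variable 1: 6, 4, 3, 1, 2, 5
Ranks of variable 2: 2, 4, 3, 1, 6, 5
d = r₁ − r₂: 4, 0, 0, 0, -4, 0
d²: 16, 0, 0, 0, 16, 0; Σd² = 32
ρ = 1 − 6·32/(6·35) = 1 − 192/210 = 0.086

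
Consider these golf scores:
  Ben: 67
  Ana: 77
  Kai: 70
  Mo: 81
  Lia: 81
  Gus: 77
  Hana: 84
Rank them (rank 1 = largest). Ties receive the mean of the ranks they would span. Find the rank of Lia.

2.5

Sorted (descending): 84, 81, 81, 77, 77, 70, 67
The 2 values of 81 occupy positions 2–3 → average rank (2+3)/2 = 2.5.
The 2 values of 77 occupy positions 4–5 → average rank (4+5)/2 = 4.5.
Lia has value 81 → rank 2.5.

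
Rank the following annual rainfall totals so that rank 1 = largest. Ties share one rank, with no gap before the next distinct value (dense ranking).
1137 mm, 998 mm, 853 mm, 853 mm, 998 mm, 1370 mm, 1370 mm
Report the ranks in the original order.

Sorted (descending): 1370, 1370, 1137, 998, 998, 853, 853
The 2 values of 1370 share dense rank 1.
The 2 values of 998 share dense rank 3.
The 2 values of 853 share dense rank 4.
Remaining distinct values take the next consecutive integers.

2, 3, 4, 4, 3, 1, 1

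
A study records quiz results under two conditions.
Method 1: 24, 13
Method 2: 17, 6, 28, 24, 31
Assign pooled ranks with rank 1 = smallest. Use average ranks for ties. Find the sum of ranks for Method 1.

6.5

Sorted (ascending): 6, 13, 17, 24, 24, 28, 31
The 2 values of 24 occupy positions 4–5 → average rank (4+5)/2 = 4.5.
Method 1 values → pooled ranks: 24→4.5, 13→2
Rank sum = 4.5 + 2 = 6.5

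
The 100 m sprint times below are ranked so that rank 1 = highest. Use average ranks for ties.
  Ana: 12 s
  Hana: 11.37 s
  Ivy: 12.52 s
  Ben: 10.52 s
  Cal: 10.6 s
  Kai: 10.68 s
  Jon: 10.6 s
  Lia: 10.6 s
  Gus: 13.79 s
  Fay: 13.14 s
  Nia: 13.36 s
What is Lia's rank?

Sorted (descending): 13.79, 13.36, 13.14, 12.52, 12, 11.37, 10.68, 10.6, 10.6, 10.6, 10.52
The 3 values of 10.6 occupy positions 8–10 → average rank 9.
Lia has value 10.6 s → rank 9.

9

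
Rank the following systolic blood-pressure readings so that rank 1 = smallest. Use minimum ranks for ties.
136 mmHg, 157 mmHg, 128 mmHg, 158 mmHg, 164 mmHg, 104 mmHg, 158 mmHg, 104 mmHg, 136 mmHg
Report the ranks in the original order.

Sorted (ascending): 104, 104, 128, 136, 136, 157, 158, 158, 164
The 2 values of 104 occupy positions 1–2 → each gets rank 1.
The 2 values of 136 occupy positions 4–5 → each gets rank 4.
The 2 values of 158 occupy positions 7–8 → each gets rank 7.

4, 6, 3, 7, 9, 1, 7, 1, 4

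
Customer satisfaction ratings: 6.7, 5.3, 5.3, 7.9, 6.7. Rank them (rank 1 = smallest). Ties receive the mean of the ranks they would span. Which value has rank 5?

Sorted (ascending): 5.3, 5.3, 6.7, 6.7, 7.9
The 2 values of 5.3 occupy positions 1–2 → average rank (1+2)/2 = 1.5.
The 2 values of 6.7 occupy positions 3–4 → average rank (3+4)/2 = 3.5.
Rank 5 → value 7.9.

7.9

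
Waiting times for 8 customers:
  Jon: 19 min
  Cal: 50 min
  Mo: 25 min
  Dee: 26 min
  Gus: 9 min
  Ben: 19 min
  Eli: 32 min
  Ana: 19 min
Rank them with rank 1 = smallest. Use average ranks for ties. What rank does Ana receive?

Sorted (ascending): 9, 19, 19, 19, 25, 26, 32, 50
The 3 values of 19 occupy positions 2–4 → average rank 3.
Ana has value 19 min → rank 3.

3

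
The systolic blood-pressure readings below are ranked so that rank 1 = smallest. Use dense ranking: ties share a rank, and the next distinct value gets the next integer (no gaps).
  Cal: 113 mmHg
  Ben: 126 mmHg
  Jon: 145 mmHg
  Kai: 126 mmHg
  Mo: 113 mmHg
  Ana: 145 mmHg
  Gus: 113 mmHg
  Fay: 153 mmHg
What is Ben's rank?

2

Sorted (ascending): 113, 113, 113, 126, 126, 145, 145, 153
The 3 values of 113 share dense rank 1.
The 2 values of 126 share dense rank 2.
The 2 values of 145 share dense rank 3.
Remaining distinct values take the next consecutive integers.
Ben has value 126 mmHg → rank 2.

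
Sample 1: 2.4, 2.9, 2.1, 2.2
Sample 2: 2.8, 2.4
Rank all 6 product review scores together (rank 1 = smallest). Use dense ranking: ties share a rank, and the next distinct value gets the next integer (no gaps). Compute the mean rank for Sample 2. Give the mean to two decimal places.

Sorted (ascending): 2.1, 2.2, 2.4, 2.4, 2.8, 2.9
The 2 values of 2.4 share dense rank 3.
Remaining distinct values take the next consecutive integers.
Sample 2 values → pooled ranks: 2.8→4, 2.4→3
Mean rank = (4 + 3) / 2 = 3.50

3.50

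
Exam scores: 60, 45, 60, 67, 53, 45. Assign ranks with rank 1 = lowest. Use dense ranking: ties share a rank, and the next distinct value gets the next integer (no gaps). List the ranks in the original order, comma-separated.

3, 1, 3, 4, 2, 1

Sorted (ascending): 45, 45, 53, 60, 60, 67
The 2 values of 45 share dense rank 1.
The 2 values of 60 share dense rank 3.
Remaining distinct values take the next consecutive integers.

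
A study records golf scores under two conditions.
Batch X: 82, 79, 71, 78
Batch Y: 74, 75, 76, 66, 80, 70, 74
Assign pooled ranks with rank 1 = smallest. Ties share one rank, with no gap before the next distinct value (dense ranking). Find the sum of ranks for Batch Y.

31

Sorted (ascending): 66, 70, 71, 74, 74, 75, 76, 78, 79, 80, 82
The 2 values of 74 share dense rank 4.
Remaining distinct values take the next consecutive integers.
Batch Y values → pooled ranks: 74→4, 75→5, 76→6, 66→1, 80→9, 70→2, 74→4
Rank sum = 4 + 5 + 6 + 1 + 9 + 2 + 4 = 31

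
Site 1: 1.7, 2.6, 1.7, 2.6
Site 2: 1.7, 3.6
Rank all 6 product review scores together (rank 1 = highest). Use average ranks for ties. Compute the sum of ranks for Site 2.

Sorted (descending): 3.6, 2.6, 2.6, 1.7, 1.7, 1.7
The 2 values of 2.6 occupy positions 2–3 → average rank (2+3)/2 = 2.5.
The 3 values of 1.7 occupy positions 4–6 → average rank 5.
Site 2 values → pooled ranks: 1.7→5, 3.6→1
Rank sum = 5 + 1 = 6

6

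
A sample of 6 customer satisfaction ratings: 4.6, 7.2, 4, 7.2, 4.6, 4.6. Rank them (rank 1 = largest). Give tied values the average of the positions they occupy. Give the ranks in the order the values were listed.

4, 1.5, 6, 1.5, 4, 4

Sorted (descending): 7.2, 7.2, 4.6, 4.6, 4.6, 4
The 2 values of 7.2 occupy positions 1–2 → average rank (1+2)/2 = 1.5.
The 3 values of 4.6 occupy positions 3–5 → average rank 4.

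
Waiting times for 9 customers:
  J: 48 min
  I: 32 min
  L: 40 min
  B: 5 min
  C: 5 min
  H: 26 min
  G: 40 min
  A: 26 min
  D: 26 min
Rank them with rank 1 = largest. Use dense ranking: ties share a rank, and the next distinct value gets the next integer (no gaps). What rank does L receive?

2

Sorted (descending): 48, 40, 40, 32, 26, 26, 26, 5, 5
The 2 values of 40 share dense rank 2.
The 3 values of 26 share dense rank 4.
The 2 values of 5 share dense rank 5.
Remaining distinct values take the next consecutive integers.
L has value 40 min → rank 2.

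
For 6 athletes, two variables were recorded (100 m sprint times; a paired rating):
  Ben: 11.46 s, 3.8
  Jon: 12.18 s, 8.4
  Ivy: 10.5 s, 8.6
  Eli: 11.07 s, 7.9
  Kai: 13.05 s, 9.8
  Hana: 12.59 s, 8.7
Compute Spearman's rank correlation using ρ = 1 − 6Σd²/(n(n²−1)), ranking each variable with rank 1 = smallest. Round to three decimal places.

Ranks of variable 1: 3, 4, 1, 2, 6, 5
Ranks of variable 2: 1, 3, 4, 2, 6, 5
d = r₁ − r₂: 2, 1, -3, 0, 0, 0
d²: 4, 1, 9, 0, 0, 0; Σd² = 14
ρ = 1 − 6·14/(6·35) = 1 − 84/210 = 0.600

0.600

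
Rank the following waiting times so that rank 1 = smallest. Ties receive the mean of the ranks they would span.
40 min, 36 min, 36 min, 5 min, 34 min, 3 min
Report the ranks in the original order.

6, 4.5, 4.5, 2, 3, 1

Sorted (ascending): 3, 5, 34, 36, 36, 40
The 2 values of 36 occupy positions 4–5 → average rank (4+5)/2 = 4.5.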